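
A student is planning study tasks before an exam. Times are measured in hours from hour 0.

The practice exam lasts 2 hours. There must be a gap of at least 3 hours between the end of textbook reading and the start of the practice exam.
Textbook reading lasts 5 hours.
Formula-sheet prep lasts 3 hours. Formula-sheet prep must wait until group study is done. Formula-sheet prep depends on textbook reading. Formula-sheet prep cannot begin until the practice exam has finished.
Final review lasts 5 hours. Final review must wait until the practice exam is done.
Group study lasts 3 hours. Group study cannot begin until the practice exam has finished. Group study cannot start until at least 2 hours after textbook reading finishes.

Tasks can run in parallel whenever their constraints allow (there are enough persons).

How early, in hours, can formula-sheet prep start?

13

Textbook reading can start immediately at hour 0; it finishes at hour 5.
The practice exam cannot begin until textbook reading (finishes hour 5, plus 3-hour gap → hour 8). It runs from hour 8 to 8 + 2 = hour 10.
Group study needs all of the practice exam (finishes hour 10); textbook reading (finishes hour 5, plus 2-hour gap → hour 7). That puts its earliest start at hour 10; it finishes at 10 + 3 = hour 13.
Formula-sheet prep waits on group study (finishes hour 13); textbook reading (finishes hour 5); the practice exam (finishes hour 10). The latest of these is hour 13, which is the earliest formula-sheet prep can start.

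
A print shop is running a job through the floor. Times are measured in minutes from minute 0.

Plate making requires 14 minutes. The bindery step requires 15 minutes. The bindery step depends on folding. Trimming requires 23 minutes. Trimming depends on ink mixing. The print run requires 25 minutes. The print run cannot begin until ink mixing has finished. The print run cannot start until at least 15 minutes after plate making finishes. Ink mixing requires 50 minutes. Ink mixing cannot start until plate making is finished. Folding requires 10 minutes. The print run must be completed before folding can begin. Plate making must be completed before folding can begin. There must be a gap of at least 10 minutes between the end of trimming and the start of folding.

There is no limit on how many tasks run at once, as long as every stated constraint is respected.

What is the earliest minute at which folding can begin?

Plate making has no prerequisites, so it starts at minute 0 and finishes at minute 14.
After plate making (finishes minute 14), ink mixing can start at minute 14 and finishes at minute 64.
After ink mixing (finishes minute 64), trimming can start at minute 64 and finishes at minute 87.
The print run cannot start until ink mixing (finishes minute 64); plate making (finishes minute 14, plus 15-minute gap → minute 29). The controlling bound is minute 64, so the print run finishes at 64 + 25 = minute 89.
Folding waits on the print run (finishes minute 89); plate making (finishes minute 14); trimming (finishes minute 87, plus 10-minute gap → minute 97). The latest of these is minute 97, which is the earliest folding can start.

97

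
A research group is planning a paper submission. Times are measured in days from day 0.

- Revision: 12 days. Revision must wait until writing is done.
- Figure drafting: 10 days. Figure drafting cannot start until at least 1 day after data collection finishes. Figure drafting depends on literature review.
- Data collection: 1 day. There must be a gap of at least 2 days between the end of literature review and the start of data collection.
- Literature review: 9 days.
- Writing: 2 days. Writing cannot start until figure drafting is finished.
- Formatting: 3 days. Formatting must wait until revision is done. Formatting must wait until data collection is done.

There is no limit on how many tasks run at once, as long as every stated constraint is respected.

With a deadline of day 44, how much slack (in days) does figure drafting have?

4

Literature review can start immediately at day 0; it finishes at day 9.
Data collection cannot begin until literature review (finishes day 9, plus 2-day gap → day 11). It runs from day 11 to 11 + 1 = day 12.
Figure drafting has to wait for data collection (finishes day 12, plus 1-day gap → day 13); literature review (finishes day 9). The latest of these is day 13, so figure drafting runs day 13 to 13 + 10 = day 23.

Working backward from the deadline:
To finish by day 44, formatting (duration 3) must start no later than day 41.
Since formatting (must start by day 41) depends on it, revision must finish by day 41. Backing off its 12-day duration gives a latest start of day 29.
Writing has to be done before revision (must start by day 29). That means finishing by day 29, i.e. starting by 29 − 2 = day 27.
Figure drafting has to be done before writing (must start by day 27). That means finishing by day 27, i.e. starting by 27 − 10 = day 17.
So figure drafting can start as early as day 13 and as late as day 17, giving 17 − 13 = 4 days of slack.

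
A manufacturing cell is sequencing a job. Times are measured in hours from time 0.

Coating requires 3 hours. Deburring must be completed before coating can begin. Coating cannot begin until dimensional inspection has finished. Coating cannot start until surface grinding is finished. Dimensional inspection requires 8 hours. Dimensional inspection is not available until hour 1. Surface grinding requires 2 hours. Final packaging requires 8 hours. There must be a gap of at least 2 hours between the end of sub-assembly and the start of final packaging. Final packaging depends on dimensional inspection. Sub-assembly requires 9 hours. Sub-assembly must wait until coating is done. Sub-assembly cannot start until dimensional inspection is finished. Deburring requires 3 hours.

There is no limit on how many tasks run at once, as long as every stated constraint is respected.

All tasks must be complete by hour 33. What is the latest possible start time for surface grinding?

Final packaging must finish by hour 33; it takes 8 hours, so it must start by 33 − 8 = hour 25.
Since final packaging (must start by hour 25, minus 2-hour gap → hour 23) depends on it, sub-assembly must finish by hour 23. Backing off its 9-hour duration gives a latest start of hour 14.
Since sub-assembly (must start by hour 14) depends on it, coating must finish by hour 14. Backing off its 3-hour duration gives a latest start of hour 11.
Since coating (must start by hour 11) depends on it, surface grinding must finish by hour 11. Backing off its 2-hour duration gives a latest start of hour 9.

9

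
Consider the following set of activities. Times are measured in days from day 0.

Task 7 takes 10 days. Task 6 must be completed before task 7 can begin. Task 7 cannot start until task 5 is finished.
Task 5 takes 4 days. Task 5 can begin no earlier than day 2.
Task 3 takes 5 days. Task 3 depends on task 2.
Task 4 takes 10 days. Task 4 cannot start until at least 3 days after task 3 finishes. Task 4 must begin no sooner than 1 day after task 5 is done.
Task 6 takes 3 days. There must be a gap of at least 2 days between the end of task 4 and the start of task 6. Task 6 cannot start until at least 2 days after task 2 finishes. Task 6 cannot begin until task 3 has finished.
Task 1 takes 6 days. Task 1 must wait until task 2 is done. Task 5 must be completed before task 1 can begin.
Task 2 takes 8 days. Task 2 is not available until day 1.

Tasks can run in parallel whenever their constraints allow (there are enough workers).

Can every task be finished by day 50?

Yes

Task 5 cannot begin until its own release at day 2. It runs from day 2 to 2 + 4 = day 6.
Task 2 waits on its own release at day 1, so it starts at day 1 and finishes at 1 + 8 = day 9.
After task 2 (finishes day 9), task 3 can start at day 9 and finishes at day 14.
Task 4 has to wait for task 3 (finishes day 14, plus 3-day gap → day 17); task 5 (finishes day 6, plus 1-day gap → day 7). The latest of these is day 17, so task 4 runs day 17 to 17 + 10 = day 27.
Task 6 needs all of task 4 (finishes day 27, plus 2-day gap → day 29); task 2 (finishes day 9, plus 2-day gap → day 11); task 3 (finishes day 14). That puts its earliest start at day 29; it finishes at 29 + 3 = day 32.
Task 7 cannot start until task 6 (finishes day 32); task 5 (finishes day 6). The controlling bound is day 32, so task 7 finishes at 32 + 10 = day 42.
Task 1 needs all of task 2 (finishes day 9); task 5 (finishes day 6). That puts its earliest start at day 9; it finishes at 9 + 6 = day 15.
Every task is finished by day 42, which is no later than the deadline of 50, so the schedule is feasible.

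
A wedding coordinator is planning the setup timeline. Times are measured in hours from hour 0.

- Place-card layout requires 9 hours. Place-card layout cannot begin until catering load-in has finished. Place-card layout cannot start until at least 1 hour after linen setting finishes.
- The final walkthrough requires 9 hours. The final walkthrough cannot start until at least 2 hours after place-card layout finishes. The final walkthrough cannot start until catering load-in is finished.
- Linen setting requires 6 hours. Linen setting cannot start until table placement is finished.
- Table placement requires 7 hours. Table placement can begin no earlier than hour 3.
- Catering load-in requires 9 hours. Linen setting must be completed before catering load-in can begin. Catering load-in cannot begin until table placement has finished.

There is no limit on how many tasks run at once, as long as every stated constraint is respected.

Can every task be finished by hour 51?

Table placement cannot begin until its own release at hour 3. It runs from hour 3 to 3 + 7 = hour 10.
Linen setting cannot begin until table placement (finishes hour 10). It runs from hour 10 to 10 + 6 = hour 16.
Catering load-in needs all of linen setting (finishes hour 16); table placement (finishes hour 10). That puts its earliest start at hour 16; it finishes at 16 + 9 = hour 25.
Place-card layout has to wait for catering load-in (finishes hour 25); linen setting (finishes hour 16, plus 1-hour gap → hour 17). The latest of these is hour 25, so place-card layout runs hour 25 to 25 + 9 = hour 34.
For the final walkthrough: place-card layout (finishes hour 34, plus 2-hour gap → hour 36); catering load-in (finishes hour 25). Taking the maximum gives a start of hour 36, and it finishes at 36 + 9 = hour 45.
Every task is finished by hour 45, which is no later than the deadline of 51, so the schedule is feasible.

Yes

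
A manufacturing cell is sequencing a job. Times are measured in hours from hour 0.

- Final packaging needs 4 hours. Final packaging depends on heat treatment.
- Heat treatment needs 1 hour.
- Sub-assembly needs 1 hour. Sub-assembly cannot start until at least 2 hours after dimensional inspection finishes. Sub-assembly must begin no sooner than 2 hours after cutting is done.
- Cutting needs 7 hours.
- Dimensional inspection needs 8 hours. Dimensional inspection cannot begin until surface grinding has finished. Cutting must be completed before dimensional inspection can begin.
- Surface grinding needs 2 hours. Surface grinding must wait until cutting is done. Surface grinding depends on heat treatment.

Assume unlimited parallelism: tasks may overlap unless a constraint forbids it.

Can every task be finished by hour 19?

No

Nothing blocks heat treatment, so it runs from hour 0 to hour 1.
After heat treatment (finishes hour 1), final packaging can start at hour 1 and finishes at hour 5.
Cutting can start immediately at hour 0; it finishes at hour 7.
Surface grinding has to wait for cutting (finishes hour 7); heat treatment (finishes hour 1). The latest of these is hour 7, so surface grinding runs hour 7 to 7 + 2 = hour 9.
For dimensional inspection: surface grinding (finishes hour 9); cutting (finishes hour 7). Taking the maximum gives a start of hour 9, and it finishes at 9 + 8 = hour 17.
Sub-assembly has to wait for dimensional inspection (finishes hour 17, plus 2-hour gap → hour 19); cutting (finishes hour 7, plus 2-hour gap → hour 9). The latest of these is hour 19, so sub-assembly runs hour 19 to 19 + 1 = hour 20.
The earliest everything can be done is hour 20, which is after the deadline of 19, so it is not possible.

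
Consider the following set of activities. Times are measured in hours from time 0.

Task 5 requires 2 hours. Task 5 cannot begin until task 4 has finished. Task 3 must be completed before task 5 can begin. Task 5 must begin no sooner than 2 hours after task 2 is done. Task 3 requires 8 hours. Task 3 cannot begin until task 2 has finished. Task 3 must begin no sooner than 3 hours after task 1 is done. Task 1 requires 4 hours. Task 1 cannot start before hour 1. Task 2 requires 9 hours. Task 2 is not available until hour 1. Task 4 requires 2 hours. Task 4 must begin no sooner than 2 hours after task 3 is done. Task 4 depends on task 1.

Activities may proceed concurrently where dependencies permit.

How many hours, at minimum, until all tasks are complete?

24

Task 2 cannot begin until its own release at hour 1. It runs from hour 1 to 1 + 9 = hour 10.
Task 1 cannot begin until its own release at hour 1. It runs from hour 1 to 1 + 4 = hour 5.
For task 3: task 2 (finishes hour 10); task 1 (finishes hour 5, plus 3-hour gap → hour 8). Taking the maximum gives a start of hour 10, and it finishes at 10 + 8 = hour 18.
For task 4: task 3 (finishes hour 18, plus 2-hour gap → hour 20); task 1 (finishes hour 5). Taking the maximum gives a start of hour 20, and it finishes at 20 + 2 = hour 22.
Task 5 cannot start until task 4 (finishes hour 22); task 3 (finishes hour 18); task 2 (finishes hour 10, plus 2-hour gap → hour 12). The controlling bound is hour 22, so task 5 finishes at 22 + 2 = hour 24.
All tasks are finished once the last one completes. Finish times: Task 1 at 5, Task 2 at 10, Task 3 at 18, Task 4 at 22, Task 5 at 24. The latest is hour 24.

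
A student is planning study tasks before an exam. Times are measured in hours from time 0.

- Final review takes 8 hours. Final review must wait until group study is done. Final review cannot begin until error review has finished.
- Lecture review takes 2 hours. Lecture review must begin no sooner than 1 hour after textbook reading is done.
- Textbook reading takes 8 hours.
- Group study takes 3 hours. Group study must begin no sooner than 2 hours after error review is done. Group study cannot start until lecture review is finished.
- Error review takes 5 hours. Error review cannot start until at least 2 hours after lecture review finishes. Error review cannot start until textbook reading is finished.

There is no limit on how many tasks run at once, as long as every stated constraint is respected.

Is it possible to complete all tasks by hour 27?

Textbook reading has no prerequisites, so it starts at hour 0 and finishes at hour 8.
Lecture review waits on textbook reading (finishes hour 8, plus 1-hour gap → hour 9), so it starts at hour 9 and finishes at 9 + 2 = hour 11.
For error review: lecture review (finishes hour 11, plus 2-hour gap → hour 13); textbook reading (finishes hour 8). Taking the maximum gives a start of hour 13, and it finishes at 13 + 5 = hour 18.
For group study: error review (finishes hour 18, plus 2-hour gap → hour 20); lecture review (finishes hour 11). Taking the maximum gives a start of hour 20, and it finishes at 20 + 3 = hour 23.
Final review has to wait for group study (finishes hour 23); error review (finishes hour 18). The latest of these is hour 23, so final review runs hour 23 to 23 + 8 = hour 31.
The earliest everything can be done is hour 31, which is after the deadline of 27, so it is not possible.

No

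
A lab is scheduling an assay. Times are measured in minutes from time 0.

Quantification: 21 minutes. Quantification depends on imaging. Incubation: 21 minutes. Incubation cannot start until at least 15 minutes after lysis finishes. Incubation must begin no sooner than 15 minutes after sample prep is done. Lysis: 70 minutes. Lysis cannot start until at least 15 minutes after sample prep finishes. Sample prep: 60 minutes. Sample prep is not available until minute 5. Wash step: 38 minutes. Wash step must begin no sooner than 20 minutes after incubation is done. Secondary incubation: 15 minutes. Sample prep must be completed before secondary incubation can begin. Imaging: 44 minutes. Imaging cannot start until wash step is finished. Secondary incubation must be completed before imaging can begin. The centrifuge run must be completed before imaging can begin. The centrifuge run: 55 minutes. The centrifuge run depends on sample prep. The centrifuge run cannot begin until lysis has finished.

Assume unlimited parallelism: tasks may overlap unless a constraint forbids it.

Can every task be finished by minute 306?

No

Sample prep cannot begin until its own release at minute 5. It runs from minute 5 to 5 + 60 = minute 65.
Secondary incubation waits on sample prep (finishes minute 65), so it starts at minute 65 and finishes at 65 + 15 = minute 80.
After sample prep (finishes minute 65, plus 15-minute gap → minute 80), lysis can start at minute 80 and finishes at minute 150.
The centrifuge run cannot start until sample prep (finishes minute 65); lysis (finishes minute 150). The controlling bound is minute 150, so the centrifuge run finishes at 150 + 55 = minute 205.
For incubation: lysis (finishes minute 150, plus 15-minute gap → minute 165); sample prep (finishes minute 65, plus 15-minute gap → minute 80). Taking the maximum gives a start of minute 165, and it finishes at 165 + 21 = minute 186.
Wash step waits on incubation (finishes minute 186, plus 20-minute gap → minute 206), so it starts at minute 206 and finishes at 206 + 38 = minute 244.
For imaging: wash step (finishes minute 244); secondary incubation (finishes minute 80); the centrifuge run (finishes minute 205). Taking the maximum gives a start of minute 244, and it finishes at 244 + 44 = minute 288.
After imaging (finishes minute 288), quantification can start at minute 288 and finishes at minute 309.
The earliest everything can be done is minute 309, which is after the deadline of 306, so it is not possible.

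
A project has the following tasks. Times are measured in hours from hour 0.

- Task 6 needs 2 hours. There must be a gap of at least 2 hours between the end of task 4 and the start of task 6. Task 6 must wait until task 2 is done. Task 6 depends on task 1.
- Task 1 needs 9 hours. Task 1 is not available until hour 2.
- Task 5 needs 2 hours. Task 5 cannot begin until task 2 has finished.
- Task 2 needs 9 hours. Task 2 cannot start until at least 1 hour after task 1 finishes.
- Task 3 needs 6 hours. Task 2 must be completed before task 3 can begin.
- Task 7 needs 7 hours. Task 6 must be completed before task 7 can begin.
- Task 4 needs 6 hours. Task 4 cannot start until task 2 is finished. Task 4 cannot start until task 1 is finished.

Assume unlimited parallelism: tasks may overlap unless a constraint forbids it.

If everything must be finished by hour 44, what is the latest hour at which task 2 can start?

18

Nothing follows task 3; the deadline of hour 44 is its only limit. It must start by 44 − 6 = hour 38.
Nothing follows task 7; the deadline of hour 44 is its only limit. It must start by 44 − 7 = hour 37.
Since task 7 (must start by hour 37) depends on it, task 6 must finish by hour 37. Backing off its 2-hour duration gives a latest start of hour 35.
Task 4 must finish before task 6 (must start by hour 35, minus 2-hour gap → hour 33). With a 6-hour duration, task 4 must start by 33 − 6 = hour 27.
Task 5 has no dependents, so it just needs to finish by hour 44. Starting by 44 − 2 = hour 42 achieves that.
Task 2 feeds task 3 (must start by hour 38); task 4 (must start by hour 27); task 5 (must start by hour 42); task 6 (must start by hour 35). Taking the minimum, task 2 must finish by hour 27 and start by 27 − 9 = hour 18.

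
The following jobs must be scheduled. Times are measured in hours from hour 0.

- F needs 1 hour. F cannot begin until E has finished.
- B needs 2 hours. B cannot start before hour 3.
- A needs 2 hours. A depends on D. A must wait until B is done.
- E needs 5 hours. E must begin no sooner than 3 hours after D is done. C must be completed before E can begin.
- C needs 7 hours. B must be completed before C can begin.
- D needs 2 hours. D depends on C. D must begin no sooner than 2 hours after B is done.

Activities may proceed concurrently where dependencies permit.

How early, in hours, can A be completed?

B cannot begin until its own release at hour 3. It runs from hour 3 to 3 + 2 = hour 5.
C waits on B (finishes hour 5), so it starts at hour 5 and finishes at 5 + 7 = hour 12.
D cannot start until C (finishes hour 12); B (finishes hour 5, plus 2-hour gap → hour 7). The controlling bound is hour 12, so D finishes at 12 + 2 = hour 14.
A needs all of D (finishes hour 14); B (finishes hour 5). That puts its earliest start at hour 14; it finishes at 14 + 2 = hour 16.

16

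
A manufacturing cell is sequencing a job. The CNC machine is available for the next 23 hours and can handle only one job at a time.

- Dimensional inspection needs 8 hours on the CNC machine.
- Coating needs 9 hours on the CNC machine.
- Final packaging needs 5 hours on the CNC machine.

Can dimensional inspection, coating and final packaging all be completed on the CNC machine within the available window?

Running back to back, the jobs need 8 + 9 + 5 = 22 hours on the CNC machine.
Since 22 ≤ 23, they fit within the window.

Yes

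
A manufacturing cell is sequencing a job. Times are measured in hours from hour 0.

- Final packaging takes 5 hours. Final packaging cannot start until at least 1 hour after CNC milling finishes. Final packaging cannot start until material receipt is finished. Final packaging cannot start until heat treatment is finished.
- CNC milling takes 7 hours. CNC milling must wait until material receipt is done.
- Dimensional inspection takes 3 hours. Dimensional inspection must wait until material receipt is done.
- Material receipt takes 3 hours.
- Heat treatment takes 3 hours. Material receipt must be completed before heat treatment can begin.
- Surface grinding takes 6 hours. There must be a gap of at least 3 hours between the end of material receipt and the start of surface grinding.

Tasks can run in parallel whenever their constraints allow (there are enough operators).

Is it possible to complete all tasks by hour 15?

Material receipt can start immediately at hour 0; it finishes at hour 3.
Dimensional inspection cannot begin until material receipt (finishes hour 3). It runs from hour 3 to 3 + 3 = hour 6.
After material receipt (finishes hour 3, plus 3-hour gap → hour 6), surface grinding can start at hour 6 and finishes at hour 12.
Heat treatment waits on material receipt (finishes hour 3), so it starts at hour 3 and finishes at 3 + 3 = hour 6.
CNC milling cannot begin until material receipt (finishes hour 3). It runs from hour 3 to 3 + 7 = hour 10.
Final packaging cannot start until CNC milling (finishes hour 10, plus 1-hour gap → hour 11); material receipt (finishes hour 3); heat treatment (finishes hour 6). The controlling bound is hour 11, so final packaging finishes at 11 + 5 = hour 16.
The earliest everything can be done is hour 16, which is after the deadline of 15, so it is not possible.

No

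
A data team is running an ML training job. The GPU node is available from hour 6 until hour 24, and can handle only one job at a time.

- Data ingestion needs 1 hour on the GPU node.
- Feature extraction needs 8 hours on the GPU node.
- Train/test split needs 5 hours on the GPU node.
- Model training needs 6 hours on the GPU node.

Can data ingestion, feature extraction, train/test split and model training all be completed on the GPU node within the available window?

The GPU node window is 24 − 6 = 18 hours.
Running back to back, the jobs need 1 + 8 + 5 + 6 = 20 hours on the GPU node.
Since 20 > 18, they cannot all fit.

No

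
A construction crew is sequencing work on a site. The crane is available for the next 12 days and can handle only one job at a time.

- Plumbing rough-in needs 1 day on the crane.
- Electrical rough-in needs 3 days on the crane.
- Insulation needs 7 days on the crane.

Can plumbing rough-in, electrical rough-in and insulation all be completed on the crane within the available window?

Running back to back, the jobs need 1 + 3 + 7 = 11 days on the crane.
Since 11 ≤ 12, they fit within the window.

Yes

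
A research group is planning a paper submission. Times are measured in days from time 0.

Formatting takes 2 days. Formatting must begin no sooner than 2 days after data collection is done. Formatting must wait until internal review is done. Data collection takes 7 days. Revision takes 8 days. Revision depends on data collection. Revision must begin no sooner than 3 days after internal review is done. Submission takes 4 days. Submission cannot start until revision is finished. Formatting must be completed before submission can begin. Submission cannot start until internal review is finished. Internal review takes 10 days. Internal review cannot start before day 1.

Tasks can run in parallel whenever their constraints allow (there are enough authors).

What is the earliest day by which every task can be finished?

26

After its own release at day 1, internal review can start at day 1 and finishes at day 11.
Nothing blocks data collection, so it runs from day 0 to day 7.
Formatting cannot start until data collection (finishes day 7, plus 2-day gap → day 9); internal review (finishes day 11). The controlling bound is day 11, so formatting finishes at 11 + 2 = day 13.
Revision cannot start until data collection (finishes day 7); internal review (finishes day 11, plus 3-day gap → day 14). The controlling bound is day 14, so revision finishes at 14 + 8 = day 22.
Submission has to wait for revision (finishes day 22); formatting (finishes day 13); internal review (finishes day 11). The latest of these is day 22, so submission runs day 22 to 22 + 4 = day 26.
All tasks are finished once the last one completes. Finish times: Data collection at 7, Internal review at 11, Revision at 22, Formatting at 13, Submission at 26. The latest is day 26.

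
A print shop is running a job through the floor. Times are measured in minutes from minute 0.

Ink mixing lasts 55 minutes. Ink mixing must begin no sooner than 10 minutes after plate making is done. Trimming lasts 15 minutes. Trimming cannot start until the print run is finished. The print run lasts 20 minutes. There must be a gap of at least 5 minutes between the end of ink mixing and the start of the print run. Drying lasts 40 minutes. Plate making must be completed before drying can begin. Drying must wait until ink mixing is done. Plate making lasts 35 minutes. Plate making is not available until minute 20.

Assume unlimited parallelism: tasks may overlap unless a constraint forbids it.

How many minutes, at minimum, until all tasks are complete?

160

Plate making cannot begin until its own release at minute 20. It runs from minute 20 to 20 + 35 = minute 55.
Ink mixing cannot begin until plate making (finishes minute 55, plus 10-minute gap → minute 65). It runs from minute 65 to 65 + 55 = minute 120.
Drying needs all of plate making (finishes minute 55); ink mixing (finishes minute 120). That puts its earliest start at minute 120; it finishes at 120 + 40 = minute 160.
After ink mixing (finishes minute 120, plus 5-minute gap → minute 125), the print run can start at minute 125 and finishes at minute 145.
Trimming cannot begin until the print run (finishes minute 145). It runs from minute 145 to 145 + 15 = minute 160.
All tasks are finished once the last one completes. Finish times: Plate making at 55, Ink mixing at 120, The print run at 145, Drying at 160, Trimming at 160. The latest is minute 160.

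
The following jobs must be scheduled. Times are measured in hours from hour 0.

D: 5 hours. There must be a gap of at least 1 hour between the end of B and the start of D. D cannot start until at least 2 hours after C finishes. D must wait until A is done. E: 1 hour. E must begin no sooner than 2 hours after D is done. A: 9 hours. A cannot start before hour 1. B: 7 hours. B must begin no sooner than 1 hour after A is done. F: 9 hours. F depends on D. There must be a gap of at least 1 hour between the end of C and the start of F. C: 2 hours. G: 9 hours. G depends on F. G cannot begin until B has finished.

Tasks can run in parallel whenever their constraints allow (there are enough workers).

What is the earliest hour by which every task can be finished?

42

Nothing blocks C, so it runs from hour 0 to hour 2.
A cannot begin until its own release at hour 1. It runs from hour 1 to 1 + 9 = hour 10.
After A (finishes hour 10, plus 1-hour gap → hour 11), B can start at hour 11 and finishes at hour 18.
D has to wait for B (finishes hour 18, plus 1-hour gap → hour 19); C (finishes hour 2, plus 2-hour gap → hour 4); A (finishes hour 10). The latest of these is hour 19, so D runs hour 19 to 19 + 5 = hour 24.
F has to wait for D (finishes hour 24); C (finishes hour 2, plus 1-hour gap → hour 3). The latest of these is hour 24, so F runs hour 24 to 24 + 9 = hour 33.
G cannot start until F (finishes hour 33); B (finishes hour 18). The controlling bound is hour 33, so G finishes at 33 + 9 = hour 42.
E cannot begin until D (finishes hour 24, plus 2-hour gap → hour 26). It runs from hour 26 to 26 + 1 = hour 27.
All tasks are finished once the last one completes. Finish times: A at 10, B at 18, C at 2, D at 24, E at 27, F at 33, G at 42. The latest is hour 42.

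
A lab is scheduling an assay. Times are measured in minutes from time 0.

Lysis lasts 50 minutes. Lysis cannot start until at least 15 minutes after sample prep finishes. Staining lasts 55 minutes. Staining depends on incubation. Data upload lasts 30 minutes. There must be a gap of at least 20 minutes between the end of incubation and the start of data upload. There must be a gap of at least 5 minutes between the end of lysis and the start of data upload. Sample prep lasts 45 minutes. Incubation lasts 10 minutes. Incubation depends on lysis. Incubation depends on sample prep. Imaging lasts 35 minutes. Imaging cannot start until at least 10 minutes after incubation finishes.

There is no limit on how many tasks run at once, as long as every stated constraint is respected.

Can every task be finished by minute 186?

Nothing blocks sample prep, so it runs from minute 0 to minute 45.
After sample prep (finishes minute 45, plus 15-minute gap → minute 60), lysis can start at minute 60 and finishes at minute 110.
Incubation has to wait for lysis (finishes minute 110); sample prep (finishes minute 45). The latest of these is minute 110, so incubation runs minute 110 to 110 + 10 = minute 120.
Data upload cannot start until incubation (finishes minute 120, plus 20-minute gap → minute 140); lysis (finishes minute 110, plus 5-minute gap → minute 115). The controlling bound is minute 140, so data upload finishes at 140 + 30 = minute 170.
Imaging waits on incubation (finishes minute 120, plus 10-minute gap → minute 130), so it starts at minute 130 and finishes at 130 + 35 = minute 165.
Staining cannot begin until incubation (finishes minute 120). It runs from minute 120 to 120 + 55 = minute 175.
Every task is finished by minute 175, which is no later than the deadline of 186, so the schedule is feasible.

Yes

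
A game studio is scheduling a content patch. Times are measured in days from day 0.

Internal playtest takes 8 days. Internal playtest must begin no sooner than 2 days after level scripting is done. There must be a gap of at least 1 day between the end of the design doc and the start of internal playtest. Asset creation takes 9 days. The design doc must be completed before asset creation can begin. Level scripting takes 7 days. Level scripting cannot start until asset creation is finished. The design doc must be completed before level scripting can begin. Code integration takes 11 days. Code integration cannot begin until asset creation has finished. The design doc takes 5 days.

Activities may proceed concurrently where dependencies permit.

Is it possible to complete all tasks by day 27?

The design doc has no prerequisites, so it starts at day 0 and finishes at day 5.
Asset creation waits on the design doc (finishes day 5), so it starts at day 5 and finishes at 5 + 9 = day 14.
After asset creation (finishes day 14), code integration can start at day 14 and finishes at day 25.
Level scripting cannot start until asset creation (finishes day 14); the design doc (finishes day 5). The controlling bound is day 14, so level scripting finishes at 14 + 7 = day 21.
Internal playtest needs all of level scripting (finishes day 21, plus 2-day gap → day 23); the design doc (finishes day 5, plus 1-day gap → day 6). That puts its earliest start at day 23; it finishes at 23 + 8 = day 31.
The earliest everything can be done is day 31, which is after the deadline of 27, so it is not possible.

No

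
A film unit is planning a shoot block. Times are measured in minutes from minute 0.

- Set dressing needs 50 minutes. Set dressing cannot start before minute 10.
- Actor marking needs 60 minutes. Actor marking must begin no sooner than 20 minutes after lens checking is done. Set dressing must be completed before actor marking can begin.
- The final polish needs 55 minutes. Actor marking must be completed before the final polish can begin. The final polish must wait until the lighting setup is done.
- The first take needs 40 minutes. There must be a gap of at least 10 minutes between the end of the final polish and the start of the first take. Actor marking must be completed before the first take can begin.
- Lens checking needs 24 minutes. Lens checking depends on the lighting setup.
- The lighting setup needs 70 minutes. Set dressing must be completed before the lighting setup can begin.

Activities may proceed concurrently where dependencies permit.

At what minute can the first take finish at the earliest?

After its own release at minute 10, set dressing can start at minute 10 and finishes at minute 60.
The lighting setup waits on set dressing (finishes minute 60), so it starts at minute 60 and finishes at 60 + 70 = minute 130.
After the lighting setup (finishes minute 130), lens checking can start at minute 130 and finishes at minute 154.
Actor marking needs all of lens checking (finishes minute 154, plus 20-minute gap → minute 174); set dressing (finishes minute 60). That puts its earliest start at minute 174; it finishes at 174 + 60 = minute 234.
The final polish needs all of actor marking (finishes minute 234); the lighting setup (finishes minute 130). That puts its earliest start at minute 234; it finishes at 234 + 55 = minute 289.
The first take needs all of the final polish (finishes minute 289, plus 10-minute gap → minute 299); actor marking (finishes minute 234). That puts its earliest start at minute 299; it finishes at 299 + 40 = minute 339.

339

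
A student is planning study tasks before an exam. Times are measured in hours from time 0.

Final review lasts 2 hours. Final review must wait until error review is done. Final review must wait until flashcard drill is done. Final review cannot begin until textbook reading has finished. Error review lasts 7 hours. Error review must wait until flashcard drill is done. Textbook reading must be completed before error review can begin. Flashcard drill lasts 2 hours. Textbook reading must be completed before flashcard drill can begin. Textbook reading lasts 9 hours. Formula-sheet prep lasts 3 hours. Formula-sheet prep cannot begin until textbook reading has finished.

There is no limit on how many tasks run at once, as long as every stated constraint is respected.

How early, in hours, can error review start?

11

Textbook reading can start immediately at hour 0; it finishes at hour 9.
Flashcard drill waits on textbook reading (finishes hour 9), so it starts at hour 9 and finishes at 9 + 2 = hour 11.
Error review waits on flashcard drill (finishes hour 11); textbook reading (finishes hour 9). The latest of these is hour 11, which is the earliest error review can start.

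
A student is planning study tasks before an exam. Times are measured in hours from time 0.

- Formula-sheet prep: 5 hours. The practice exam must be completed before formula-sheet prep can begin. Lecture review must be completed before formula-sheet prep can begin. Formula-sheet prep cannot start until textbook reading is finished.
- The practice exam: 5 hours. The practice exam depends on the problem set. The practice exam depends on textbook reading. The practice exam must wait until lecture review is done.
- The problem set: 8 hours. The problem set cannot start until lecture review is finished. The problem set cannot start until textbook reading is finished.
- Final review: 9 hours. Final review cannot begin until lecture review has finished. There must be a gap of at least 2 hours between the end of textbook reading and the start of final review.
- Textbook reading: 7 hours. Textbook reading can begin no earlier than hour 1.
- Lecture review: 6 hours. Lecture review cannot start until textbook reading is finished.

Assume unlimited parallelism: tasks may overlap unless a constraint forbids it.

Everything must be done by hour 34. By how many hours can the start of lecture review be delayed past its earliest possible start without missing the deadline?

After its own release at hour 1, textbook reading can start at hour 1 and finishes at hour 8.
Lecture review cannot begin until textbook reading (finishes hour 8). It runs from hour 8 to 8 + 6 = hour 14.

Working backward from the deadline:
Formula-sheet prep must finish by hour 34; it takes 5 hours, so it must start by 34 − 5 = hour 29.
The practice exam must finish before formula-sheet prep (must start by hour 29). With a 5-hour duration, the practice exam must start by 29 − 5 = hour 24.
Since the practice exam (must start by hour 24) depends on it, the problem set must finish by hour 24. Backing off its 8-hour duration gives a latest start of hour 16.
Nothing follows final review; the deadline of hour 34 is its only limit. It must start by 34 − 9 = hour 25.
For lecture review: the problem set (must start by hour 16); the practice exam (must start by hour 24); formula-sheet prep (must start by hour 29); final review (must start by hour 25). The most restrictive is hour 16; with a 6-hour duration, lecture review must start by hour 10.
So lecture review can start as early as hour 8 and as late as hour 10, giving 10 − 8 = 2 hours of slack.

2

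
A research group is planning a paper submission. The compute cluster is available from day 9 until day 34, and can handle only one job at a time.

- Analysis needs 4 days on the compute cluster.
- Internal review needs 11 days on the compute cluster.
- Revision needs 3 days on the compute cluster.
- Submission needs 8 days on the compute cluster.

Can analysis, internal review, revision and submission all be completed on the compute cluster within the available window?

No

The compute cluster window is 34 − 9 = 25 days.
Running back to back, the jobs need 4 + 11 + 3 + 8 = 26 days on the compute cluster.
Since 26 > 25, they cannot all fit.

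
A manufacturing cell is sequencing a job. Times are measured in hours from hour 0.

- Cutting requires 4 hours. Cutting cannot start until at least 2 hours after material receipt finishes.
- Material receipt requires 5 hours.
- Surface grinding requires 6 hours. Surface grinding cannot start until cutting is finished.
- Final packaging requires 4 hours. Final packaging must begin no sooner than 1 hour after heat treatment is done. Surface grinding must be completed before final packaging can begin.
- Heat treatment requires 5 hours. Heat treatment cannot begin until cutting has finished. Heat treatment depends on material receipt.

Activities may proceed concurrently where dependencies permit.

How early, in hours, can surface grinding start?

11

Material receipt has no prerequisites, so it starts at hour 0 and finishes at hour 5.
Cutting waits on material receipt (finishes hour 5, plus 2-hour gap → hour 7), so it starts at hour 7 and finishes at 7 + 4 = hour 11.
Surface grinding waits on cutting (finishes hour 11), so the earliest it can start is hour 11.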